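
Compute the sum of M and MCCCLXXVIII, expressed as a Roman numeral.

M = 1000
MCCCLXXVIII = 1378
1000 + 1378 = 2378

MMCCCLXXVIII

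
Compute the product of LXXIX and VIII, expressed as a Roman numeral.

LXXIX = 79
VIII = 8
79 × 8 = 632

DCXXXII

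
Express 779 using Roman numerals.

Convert 779 to Roman numerals:
  779 contains 1×500 (D)
  279 contains 2×100 (CC)
  79 contains 1×50 (L)
  29 contains 2×10 (XX)
  9 contains 1×9 (IX)

DCCLXXIX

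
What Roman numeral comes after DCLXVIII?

DCLXVIII = 668, so the next integer is 668 + 1 = 669

DCLXIX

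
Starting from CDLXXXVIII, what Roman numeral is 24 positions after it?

CDLXXXVIII = 488
488 + 24 = 512

DXII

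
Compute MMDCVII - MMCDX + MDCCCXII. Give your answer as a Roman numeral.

MMDCVII = 2607, MMCDX = 2410, MDCCCXII = 1812
2607 - 2410 = 197
197 + 1812 = 2009

MMIX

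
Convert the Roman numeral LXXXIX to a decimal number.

LXXXIX: L=50, X=10, X=10, X=10, IX=9
50 + 10 + 10 + 10 + 9 = 89

89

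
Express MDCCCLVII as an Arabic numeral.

MDCCCLVII: M=1000, D=500, C=100, C=100, C=100, L=50, V=5, I=1, I=1
1000 + 500 + 100 + 100 + 100 + 50 + 5 + 1 + 1 = 1857

1857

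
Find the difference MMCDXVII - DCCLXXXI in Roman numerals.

MMCDXVII = 2417
DCCLXXXI = 781
2417 - 781 = 1636

MDCXXXVI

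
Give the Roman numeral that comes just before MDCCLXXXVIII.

MDCCLXXXVIII = 1788, so the previous integer is 1788 - 1 = 1787

MDCCLXXXVII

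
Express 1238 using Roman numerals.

Convert 1238 to Roman numerals:
  1238 contains 1×1000 (M)
  238 contains 2×100 (CC)
  38 contains 3×10 (XXX)
  8 contains 1×5 (V)
  3 contains 3×1 (III)

MCCXXXVIII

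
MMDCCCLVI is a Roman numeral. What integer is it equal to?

MMDCCCLVI: M=1000, M=1000, D=500, C=100, C=100, C=100, L=50, V=5, I=1
1000 + 1000 + 500 + 100 + 100 + 100 + 50 + 5 + 1 = 2856

2856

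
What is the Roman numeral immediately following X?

X = 10, so the next integer is 10 + 1 = 11

XI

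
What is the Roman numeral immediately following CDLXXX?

CDLXXX = 480; next is 481

CDLXXXI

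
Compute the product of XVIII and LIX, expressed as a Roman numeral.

XVIII = 18
LIX = 59
18 × 59 = 1062

MLXII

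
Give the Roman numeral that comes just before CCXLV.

CCXLV = 245, so the previous integer is 245 - 1 = 244

CCXLIV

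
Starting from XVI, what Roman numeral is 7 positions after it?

XVI = 16
16 + 7 = 23

XXIII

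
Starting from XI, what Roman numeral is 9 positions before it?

XI = 11
11 - 9 = 2

II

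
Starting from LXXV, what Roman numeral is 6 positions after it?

LXXV = 75
75 + 6 = 81

LXXXI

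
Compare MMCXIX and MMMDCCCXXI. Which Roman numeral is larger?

MMCXIX = 2119
MMMDCCCXXI = 3821
3821 is larger

MMMDCCCXXI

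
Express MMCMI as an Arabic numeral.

MMCMI: M=1000, M=1000, CM=900, I=1
1000 + 1000 + 900 + 1 = 2901

2901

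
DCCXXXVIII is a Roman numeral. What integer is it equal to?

DCCXXXVIII: D=500, C=100, C=100, X=10, X=10, X=10, V=5, I=1, I=1, I=1
500 + 100 + 100 + 10 + 10 + 10 + 5 + 1 + 1 + 1 = 738

738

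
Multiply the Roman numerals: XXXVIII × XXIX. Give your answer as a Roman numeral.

XXXVIII = 38
XXIX = 29
38 × 29 = 1102

MCII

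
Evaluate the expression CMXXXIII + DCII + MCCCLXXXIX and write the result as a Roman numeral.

CMXXXIII = 933, DCII = 602, MCCCLXXXIX = 1389
933 + 602 = 1535
1535 + 1389 = 2924

MMCMXXIV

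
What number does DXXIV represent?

DXXIV: D=500, X=10, X=10, IV=4
500 + 10 + 10 + 4 = 524

524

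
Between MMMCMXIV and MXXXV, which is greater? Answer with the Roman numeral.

MMMCMXIV = 3914
MXXXV = 1035
3914 is larger

MMMCMXIV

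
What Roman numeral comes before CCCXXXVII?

CCCXXXVII = 337; previous is 336

CCCXXXVI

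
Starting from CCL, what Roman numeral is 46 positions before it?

CCL = 250
250 - 46 = 204

CCIV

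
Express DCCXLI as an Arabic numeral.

DCCXLI: D=500, C=100, C=100, XL=40, I=1
500 + 100 + 100 + 40 + 1 = 741

741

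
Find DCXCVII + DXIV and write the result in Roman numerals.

DCXCVII = 697
DXIV = 514
697 + 514 = 1211

MCCXI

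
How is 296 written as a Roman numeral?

Convert 296 to Roman numerals:
  296 contains 2×100 (CC)
  96 contains 1×90 (XC)
  6 contains 1×5 (V)
  1 contains 1×1 (I)

CCXCVI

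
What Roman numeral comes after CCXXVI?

CCXXVI = 226; next is 227

CCXXVII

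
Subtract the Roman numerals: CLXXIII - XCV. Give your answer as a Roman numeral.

CLXXIII = 173
XCV = 95
173 - 95 = 78

LXXVIII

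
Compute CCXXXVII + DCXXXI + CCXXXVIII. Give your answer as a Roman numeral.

CCXXXVII = 237, DCXXXI = 631, CCXXXVIII = 238
237 + 631 = 868
868 + 238 = 1106

MCVI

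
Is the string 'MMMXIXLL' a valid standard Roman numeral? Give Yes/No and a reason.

'MMMXIXLL': L should not appear more than once

No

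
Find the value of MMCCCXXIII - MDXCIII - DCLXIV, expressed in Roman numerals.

MMCCCXXIII = 2323, MDXCIII = 1593, DCLXIV = 664
2323 - 1593 = 730
730 - 664 = 66

LXVI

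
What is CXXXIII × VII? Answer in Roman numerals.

CXXXIII = 133
VII = 7
133 × 7 = 931

CMXXXI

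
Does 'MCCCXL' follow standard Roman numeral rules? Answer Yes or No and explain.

'MCCCXL': Check the rules: uses only the symbols I, V, X, L, C, D, M; no symbol is repeated more than three times in a row; V, L and D each appear at most once; the only place a smaller symbol precedes a larger one is the allowed subtractive pair XL, the symbol right after such a pair (if any) is smaller than the pair's first symbol, and otherwise the values never increase from left to right. Value: M (1000) + C (100) + C (100) + C (100) + XL (40) = 1340. So it is a valid standard Roman numeral.

Yes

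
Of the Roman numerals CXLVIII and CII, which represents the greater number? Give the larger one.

CXLVIII = 148
CII = 102
148 is larger

CXLVIII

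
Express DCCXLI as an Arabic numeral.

DCCXLI: D=500, C=100, C=100, XL=40, I=1
500 + 100 + 100 + 40 + 1 = 741

741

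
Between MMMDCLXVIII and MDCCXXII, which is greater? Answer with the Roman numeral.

MMMDCLXVIII = 3668
MDCCXXII = 1722
3668 is larger

MMMDCLXVIII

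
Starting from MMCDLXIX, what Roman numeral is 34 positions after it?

MMCDLXIX = 2469
2469 + 34 = 2503

MMDIII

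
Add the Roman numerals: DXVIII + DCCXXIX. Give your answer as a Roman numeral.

DXVIII = 518
DCCXXIX = 729
518 + 729 = 1247

MCCXLVII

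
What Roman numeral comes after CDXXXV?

CDXXXV = 435, so the next integer is 435 + 1 = 436

CDXXXVI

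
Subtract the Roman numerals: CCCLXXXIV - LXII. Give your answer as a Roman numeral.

CCCLXXXIV = 384
LXII = 62
384 - 62 = 322

CCCXXII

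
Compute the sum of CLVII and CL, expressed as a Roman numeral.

CLVII = 157
CL = 150
157 + 150 = 307

CCCVII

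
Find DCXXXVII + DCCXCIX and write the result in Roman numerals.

DCXXXVII = 637
DCCXCIX = 799
637 + 799 = 1436

MCDXXXVI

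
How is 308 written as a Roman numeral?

Convert 308 to Roman numerals:
  308 contains 3×100 (CCC)
  8 contains 1×5 (V)
  3 contains 3×1 (III)

CCCVIII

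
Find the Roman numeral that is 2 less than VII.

VII = 7
7 - 2 = 5

V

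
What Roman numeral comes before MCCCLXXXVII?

MCCCLXXXVII = 1387; previous is 1386

MCCCLXXXVI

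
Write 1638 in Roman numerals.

Convert 1638 to Roman numerals:
  1638 contains 1×1000 (M)
  638 contains 1×500 (D)
  138 contains 1×100 (C)
  38 contains 3×10 (XXX)
  8 contains 1×5 (V)
  3 contains 3×1 (III)

MDCXXXVIII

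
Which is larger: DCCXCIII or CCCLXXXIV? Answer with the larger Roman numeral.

DCCXCIII = 793
CCCLXXXIV = 384
793 is larger

DCCXCIII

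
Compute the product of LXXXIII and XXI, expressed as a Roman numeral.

LXXXIII = 83
XXI = 21
83 × 21 = 1743

MDCCXLIII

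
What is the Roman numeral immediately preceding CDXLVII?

CDXLVII = 447, so the previous integer is 447 - 1 = 446

CDXLVI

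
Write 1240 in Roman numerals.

Convert 1240 to Roman numerals:
  1240 contains 1×1000 (M)
  240 contains 2×100 (CC)
  40 contains 1×40 (XL)

MCCXL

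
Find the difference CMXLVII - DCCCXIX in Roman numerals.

CMXLVII = 947
DCCCXIX = 819
947 - 819 = 128

CXXVIII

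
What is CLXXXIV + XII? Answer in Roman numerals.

CLXXXIV = 184
XII = 12
184 + 12 = 196

CXCVI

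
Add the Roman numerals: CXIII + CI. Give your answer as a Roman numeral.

CXIII = 113
CI = 101
113 + 101 = 214

CCXIV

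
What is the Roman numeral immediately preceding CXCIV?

CXCIV = 194; previous is 193

CXCIII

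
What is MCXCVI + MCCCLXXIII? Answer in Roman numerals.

MCXCVI = 1196
MCCCLXXIII = 1373
1196 + 1373 = 2569

MMDLXIX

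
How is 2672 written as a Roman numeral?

Convert 2672 to Roman numerals:
  2672 contains 2×1000 (MM)
  672 contains 1×500 (D)
  172 contains 1×100 (C)
  72 contains 1×50 (L)
  22 contains 2×10 (XX)
  2 contains 2×1 (II)

MMDCLXXII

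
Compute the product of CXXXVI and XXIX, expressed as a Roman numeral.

CXXXVI = 136
XXIX = 29
136 × 29 = 3944

MMMCMXLIV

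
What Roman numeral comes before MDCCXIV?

MDCCXIV = 1714, so the previous integer is 1714 - 1 = 1713

MDCCXIII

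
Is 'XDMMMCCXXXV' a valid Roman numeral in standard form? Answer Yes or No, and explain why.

'XDMMMCCXXXV': Invalid subtractive combination: XD

No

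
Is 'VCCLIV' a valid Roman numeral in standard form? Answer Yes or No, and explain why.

'VCCLIV': V should not appear more than once

No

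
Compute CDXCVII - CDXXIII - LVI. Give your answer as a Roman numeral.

CDXCVII = 497, CDXXIII = 423, LVI = 56
497 - 423 = 74
74 - 56 = 18

XVIII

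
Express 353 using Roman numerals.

Convert 353 to Roman numerals:
  353 contains 3×100 (CCC)
  53 contains 1×50 (L)
  3 contains 3×1 (III)

CCCLIII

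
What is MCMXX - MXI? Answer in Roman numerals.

MCMXX = 1920
MXI = 1011
1920 - 1011 = 909

CMIX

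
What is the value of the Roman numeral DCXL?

DCXL: D=500, C=100, XL=40
500 + 100 + 40 = 640

640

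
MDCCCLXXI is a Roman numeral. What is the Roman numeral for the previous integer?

MDCCCLXXI = 1871, so the previous integer is 1871 - 1 = 1870

MDCCCLXX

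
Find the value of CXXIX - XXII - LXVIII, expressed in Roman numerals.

CXXIX = 129, XXII = 22, LXVIII = 68
129 - 22 = 107
107 - 68 = 39

XXXIX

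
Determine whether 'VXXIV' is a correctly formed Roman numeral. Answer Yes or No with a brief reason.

'VXXIV': V should not appear more than once

No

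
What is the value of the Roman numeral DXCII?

DXCII: D=500, XC=90, I=1, I=1
500 + 90 + 1 + 1 = 592

592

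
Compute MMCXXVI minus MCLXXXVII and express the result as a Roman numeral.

MMCXXVI = 2126
MCLXXXVII = 1187
2126 - 1187 = 939

CMXXXIX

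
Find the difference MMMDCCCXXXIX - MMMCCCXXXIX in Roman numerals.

MMMDCCCXXXIX = 3839
MMMCCCXXXIX = 3339
3839 - 3339 = 500

D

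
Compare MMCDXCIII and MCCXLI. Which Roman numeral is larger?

MMCDXCIII = 2493
MCCXLI = 1241
2493 is larger

MMCDXCIII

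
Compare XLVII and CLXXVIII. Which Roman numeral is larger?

XLVII = 47
CLXXVIII = 178
178 is larger

CLXXVIII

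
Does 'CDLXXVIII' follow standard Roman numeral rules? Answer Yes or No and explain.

'CDLXXVIII': Check the rules: uses only the symbols I, V, X, L, C, D, M; no symbol is repeated more than three times in a row; V, L and D each appear at most once; the only place a smaller symbol precedes a larger one is the allowed subtractive pair CD, the symbol right after such a pair (if any) is smaller than the pair's first symbol, and otherwise the values never increase from left to right. Value: CD (400) + L (50) + X (10) + X (10) + V (5) + I (1) + I (1) + I (1) = 478. So it is a valid standard Roman numeral.

Yes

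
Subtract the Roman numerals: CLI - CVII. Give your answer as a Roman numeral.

CLI = 151
CVII = 107
151 - 107 = 44

XLIV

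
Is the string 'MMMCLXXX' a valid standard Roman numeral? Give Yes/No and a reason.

'MMMCLXXX': Check the rules: uses only the symbols I, V, X, L, C, D, M; no symbol is repeated more than three times in a row; V, L and D each appear at most once; no smaller symbol precedes a larger one (values never increase from left to right). Value: M (1000) + M (1000) + M (1000) + C (100) + L (50) + X (10) + X (10) + X (10) = 3180. So it is a valid standard Roman numeral.

Yes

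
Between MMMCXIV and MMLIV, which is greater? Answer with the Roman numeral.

MMMCXIV = 3114
MMLIV = 2054
3114 is larger

MMMCXIV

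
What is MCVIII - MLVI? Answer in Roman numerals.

MCVIII = 1108
MLVI = 1056
1108 - 1056 = 52

LII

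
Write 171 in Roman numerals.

Convert 171 to Roman numerals:
  171 contains 1×100 (C)
  71 contains 1×50 (L)
  21 contains 2×10 (XX)
  1 contains 1×1 (I)

CLXXI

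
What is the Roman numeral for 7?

Convert 7 to Roman numerals:
  7 contains 1×5 (V)
  2 contains 2×1 (II)

VII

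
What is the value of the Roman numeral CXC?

CXC: C=100, XC=90
100 + 90 = 190

190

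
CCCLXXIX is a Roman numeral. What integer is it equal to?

CCCLXXIX: C=100, C=100, C=100, L=50, X=10, X=10, IX=9
100 + 100 + 100 + 50 + 10 + 10 + 9 = 379

379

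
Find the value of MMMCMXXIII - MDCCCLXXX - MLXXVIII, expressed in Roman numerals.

MMMCMXXIII = 3923, MDCCCLXXX = 1880, MLXXVIII = 1078
3923 - 1880 = 2043
2043 - 1078 = 965

CMLXV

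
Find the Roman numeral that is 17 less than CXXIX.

CXXIX = 129
129 - 17 = 112

CXII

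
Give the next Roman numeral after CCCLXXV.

CCCLXXV = 375, so the next integer is 375 + 1 = 376

CCCLXXVI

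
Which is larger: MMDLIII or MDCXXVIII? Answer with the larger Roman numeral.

MMDLIII = 2553
MDCXXVIII = 1628
2553 is larger

MMDLIII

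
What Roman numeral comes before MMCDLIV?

MMCDLIV = 2454, so the previous integer is 2454 - 1 = 2453

MMCDLIII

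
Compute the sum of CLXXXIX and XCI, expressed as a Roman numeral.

CLXXXIX = 189
XCI = 91
189 + 91 = 280

CCLXXX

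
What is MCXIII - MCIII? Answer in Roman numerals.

MCXIII = 1113
MCIII = 1103
1113 - 1103 = 10

X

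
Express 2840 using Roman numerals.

Convert 2840 to Roman numerals:
  2840 contains 2×1000 (MM)
  840 contains 1×500 (D)
  340 contains 3×100 (CCC)
  40 contains 1×40 (XL)

MMDCCCXL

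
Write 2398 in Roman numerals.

Convert 2398 to Roman numerals:
  2398 contains 2×1000 (MM)
  398 contains 3×100 (CCC)
  98 contains 1×90 (XC)
  8 contains 1×5 (V)
  3 contains 3×1 (III)

MMCCCXCVIII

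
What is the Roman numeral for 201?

Convert 201 to Roman numerals:
  201 contains 2×100 (CC)
  1 contains 1×1 (I)

CCI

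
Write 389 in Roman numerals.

Convert 389 to Roman numerals:
  389 contains 3×100 (CCC)
  89 contains 1×50 (L)
  39 contains 3×10 (XXX)
  9 contains 1×9 (IX)

CCCLXXXIX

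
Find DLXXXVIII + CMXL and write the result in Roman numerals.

DLXXXVIII = 588
CMXL = 940
588 + 940 = 1528

MDXXVIII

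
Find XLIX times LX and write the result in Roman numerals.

XLIX = 49
LX = 60
49 × 60 = 2940

MMCMXL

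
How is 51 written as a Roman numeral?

Convert 51 to Roman numerals:
  51 contains 1×50 (L)
  1 contains 1×1 (I)

LI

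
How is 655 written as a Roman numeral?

Convert 655 to Roman numerals:
  655 contains 1×500 (D)
  155 contains 1×100 (C)
  55 contains 1×50 (L)
  5 contains 1×5 (V)

DCLV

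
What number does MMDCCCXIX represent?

MMDCCCXIX: M=1000, M=1000, D=500, C=100, C=100, C=100, X=10, IX=9
1000 + 1000 + 500 + 100 + 100 + 100 + 10 + 9 = 2819

2819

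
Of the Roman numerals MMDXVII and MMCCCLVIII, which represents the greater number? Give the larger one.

MMDXVII = 2517
MMCCCLVIII = 2358
2517 is larger

MMDXVII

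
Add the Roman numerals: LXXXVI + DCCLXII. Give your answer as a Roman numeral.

LXXXVI = 86
DCCLXII = 762
86 + 762 = 848

DCCCXLVIII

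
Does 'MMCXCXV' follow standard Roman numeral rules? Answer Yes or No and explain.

'MMCXCXV': X cannot come right after the subtractive pair XC: once X is subtracted in XC, the next symbol must be smaller than X

No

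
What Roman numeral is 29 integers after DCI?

DCI = 601
601 + 29 = 630

DCXXX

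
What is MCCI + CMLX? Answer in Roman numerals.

MCCI = 1201
CMLX = 960
1201 + 960 = 2161

MMCLXI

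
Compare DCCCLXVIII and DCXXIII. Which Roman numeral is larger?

DCCCLXVIII = 868
DCXXIII = 623
868 is larger

DCCCLXVIII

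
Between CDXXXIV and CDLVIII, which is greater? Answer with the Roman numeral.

CDXXXIV = 434
CDLVIII = 458
458 is larger

CDLVIII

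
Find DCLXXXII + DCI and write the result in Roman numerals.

DCLXXXII = 682
DCI = 601
682 + 601 = 1283

MCCLXXXIII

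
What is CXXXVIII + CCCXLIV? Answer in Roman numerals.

CXXXVIII = 138
CCCXLIV = 344
138 + 344 = 482

CDLXXXII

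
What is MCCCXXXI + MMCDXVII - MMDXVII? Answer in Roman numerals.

MCCCXXXI = 1331, MMCDXVII = 2417, MMDXVII = 2517
1331 + 2417 = 3748
3748 - 2517 = 1231

MCCXXXI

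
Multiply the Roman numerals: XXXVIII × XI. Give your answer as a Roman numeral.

XXXVIII = 38
XI = 11
38 × 11 = 418

CDXVIII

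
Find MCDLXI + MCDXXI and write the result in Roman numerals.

MCDLXI = 1461
MCDXXI = 1421
1461 + 1421 = 2882

MMDCCCLXXXII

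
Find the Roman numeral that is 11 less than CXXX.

CXXX = 130
130 - 11 = 119

CXIX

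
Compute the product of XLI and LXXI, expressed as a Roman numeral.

XLI = 41
LXXI = 71
41 × 71 = 2911

MMCMXI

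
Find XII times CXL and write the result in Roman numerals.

XII = 12
CXL = 140
12 × 140 = 1680

MDCLXXX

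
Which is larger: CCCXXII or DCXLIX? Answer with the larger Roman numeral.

CCCXXII = 322
DCXLIX = 649
649 is larger

DCXLIX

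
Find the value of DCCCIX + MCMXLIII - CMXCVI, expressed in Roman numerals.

DCCCIX = 809, MCMXLIII = 1943, CMXCVI = 996
809 + 1943 = 2752
2752 - 996 = 1756

MDCCLVI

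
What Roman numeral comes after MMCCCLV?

MMCCCLV = 2355, so the next integer is 2355 + 1 = 2356

MMCCCLVI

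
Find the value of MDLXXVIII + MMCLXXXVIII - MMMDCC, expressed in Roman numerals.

MDLXXVIII = 1578, MMCLXXXVIII = 2188, MMMDCC = 3700
1578 + 2188 = 3766
3766 - 3700 = 66

LXVI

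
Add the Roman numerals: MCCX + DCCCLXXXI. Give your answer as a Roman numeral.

MCCX = 1210
DCCCLXXXI = 881
1210 + 881 = 2091

MMXCI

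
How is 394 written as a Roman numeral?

Convert 394 to Roman numerals:
  394 contains 3×100 (CCC)
  94 contains 1×90 (XC)
  4 contains 1×4 (IV)

CCCXCIV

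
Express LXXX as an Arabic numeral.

LXXX: L=50, X=10, X=10, X=10
50 + 10 + 10 + 10 = 80

80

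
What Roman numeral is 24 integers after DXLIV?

DXLIV = 544
544 + 24 = 568

DLXVIII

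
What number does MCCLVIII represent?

MCCLVIII: M=1000, C=100, C=100, L=50, V=5, I=1, I=1, I=1
1000 + 100 + 100 + 50 + 5 + 1 + 1 + 1 = 1258

1258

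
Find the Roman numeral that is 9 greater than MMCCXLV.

MMCCXLV = 2245
2245 + 9 = 2254

MMCCLIV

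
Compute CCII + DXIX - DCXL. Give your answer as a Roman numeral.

CCII = 202, DXIX = 519, DCXL = 640
202 + 519 = 721
721 - 640 = 81

LXXXI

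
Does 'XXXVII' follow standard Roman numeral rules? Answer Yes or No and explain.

'XXXVII': Check the rules: uses only the symbols I, V, X, L, C, D, M; no symbol is repeated more than three times in a row; V, L and D each appear at most once; no smaller symbol precedes a larger one (values never increase from left to right). Value: X (10) + X (10) + X (10) + V (5) + I (1) + I (1) = 37. So it is a valid standard Roman numeral.

Yes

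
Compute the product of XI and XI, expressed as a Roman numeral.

XI = 11
XI = 11
11 × 11 = 121

CXXI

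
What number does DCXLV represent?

DCXLV: D=500, C=100, XL=40, V=5
500 + 100 + 40 + 5 = 645

645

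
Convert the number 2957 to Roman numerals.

Convert 2957 to Roman numerals:
  2957 contains 2×1000 (MM)
  957 contains 1×900 (CM)
  57 contains 1×50 (L)
  7 contains 1×5 (V)
  2 contains 2×1 (II)

MMCMLVII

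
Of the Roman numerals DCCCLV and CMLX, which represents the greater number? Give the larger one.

DCCCLV = 855
CMLX = 960
960 is larger

CMLX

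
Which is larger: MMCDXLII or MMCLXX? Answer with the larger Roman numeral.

MMCDXLII = 2442
MMCLXX = 2170
2442 is larger

MMCDXLII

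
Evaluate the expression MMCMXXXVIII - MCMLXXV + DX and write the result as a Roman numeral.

MMCMXXXVIII = 2938, MCMLXXV = 1975, DX = 510
2938 - 1975 = 963
963 + 510 = 1473

MCDLXXIII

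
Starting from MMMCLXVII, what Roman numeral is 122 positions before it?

MMMCLXVII = 3167
3167 - 122 = 3045

MMMXLV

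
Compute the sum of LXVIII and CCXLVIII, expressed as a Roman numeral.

LXVIII = 68
CCXLVIII = 248
68 + 248 = 316

CCCXVI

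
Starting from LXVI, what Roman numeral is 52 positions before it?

LXVI = 66
66 - 52 = 14

XIV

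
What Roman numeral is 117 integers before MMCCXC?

MMCCXC = 2290
2290 - 117 = 2173

MMCLXXIII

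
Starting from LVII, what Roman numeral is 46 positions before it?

LVII = 57
57 - 46 = 11

XI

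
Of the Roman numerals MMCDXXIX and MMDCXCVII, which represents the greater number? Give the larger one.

MMCDXXIX = 2429
MMDCXCVII = 2697
2697 is larger

MMDCXCVII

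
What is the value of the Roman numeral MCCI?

MCCI: M=1000, C=100, C=100, I=1
1000 + 100 + 100 + 1 = 1201

1201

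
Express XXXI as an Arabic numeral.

XXXI: X=10, X=10, X=10, I=1
10 + 10 + 10 + 1 = 31

31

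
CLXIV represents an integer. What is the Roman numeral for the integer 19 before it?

CLXIV = 164
164 - 19 = 145

CXLV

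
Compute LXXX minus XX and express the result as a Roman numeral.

LXXX = 80
XX = 20
80 - 20 = 60

LX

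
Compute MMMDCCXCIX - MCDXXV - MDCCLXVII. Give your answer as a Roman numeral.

MMMDCCXCIX = 3799, MCDXXV = 1425, MDCCLXVII = 1767
3799 - 1425 = 2374
2374 - 1767 = 607

DCVII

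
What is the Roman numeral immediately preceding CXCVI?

CXCVI = 196, so the previous integer is 196 - 1 = 195

CXCV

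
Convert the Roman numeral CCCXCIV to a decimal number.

CCCXCIV: C=100, C=100, C=100, XC=90, IV=4
100 + 100 + 100 + 90 + 4 = 394

394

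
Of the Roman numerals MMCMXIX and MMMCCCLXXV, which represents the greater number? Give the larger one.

MMCMXIX = 2919
MMMCCCLXXV = 3375
3375 is larger

MMMCCCLXXV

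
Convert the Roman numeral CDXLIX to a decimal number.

CDXLIX: CD=400, XL=40, IX=9
400 + 40 + 9 = 449

449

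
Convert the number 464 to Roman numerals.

Convert 464 to Roman numerals:
  464 contains 1×400 (CD)
  64 contains 1×50 (L)
  14 contains 1×10 (X)
  4 contains 1×4 (IV)

CDLXIV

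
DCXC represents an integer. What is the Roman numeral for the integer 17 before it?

DCXC = 690
690 - 17 = 673

DCLXXIII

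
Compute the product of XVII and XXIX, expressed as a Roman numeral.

XVII = 17
XXIX = 29
17 × 29 = 493

CDXCIII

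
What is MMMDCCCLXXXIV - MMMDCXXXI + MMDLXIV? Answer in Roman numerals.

MMMDCCCLXXXIV = 3884, MMMDCXXXI = 3631, MMDLXIV = 2564
3884 - 3631 = 253
253 + 2564 = 2817

MMDCCCXVII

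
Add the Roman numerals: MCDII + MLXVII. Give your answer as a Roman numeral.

MCDII = 1402
MLXVII = 1067
1402 + 1067 = 2469

MMCDLXIX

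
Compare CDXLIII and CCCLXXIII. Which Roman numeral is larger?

CDXLIII = 443
CCCLXXIII = 373
443 is larger

CDXLIII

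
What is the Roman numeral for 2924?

Convert 2924 to Roman numerals:
  2924 contains 2×1000 (MM)
  924 contains 1×900 (CM)
  24 contains 2×10 (XX)
  4 contains 1×4 (IV)

MMCMXXIV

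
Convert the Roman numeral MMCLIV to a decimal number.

MMCLIV: M=1000, M=1000, C=100, L=50, IV=4
1000 + 1000 + 100 + 50 + 4 = 2154

2154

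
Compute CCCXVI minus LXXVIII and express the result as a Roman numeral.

CCCXVI = 316
LXXVIII = 78
316 - 78 = 238

CCXXXVIII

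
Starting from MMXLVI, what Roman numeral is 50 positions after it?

MMXLVI = 2046
2046 + 50 = 2096

MMXCVI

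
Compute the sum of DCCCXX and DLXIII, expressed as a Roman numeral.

DCCCXX = 820
DLXIII = 563
820 + 563 = 1383

MCCCLXXXIII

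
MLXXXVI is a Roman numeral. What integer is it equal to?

MLXXXVI: M=1000, L=50, X=10, X=10, X=10, V=5, I=1
1000 + 50 + 10 + 10 + 10 + 5 + 1 = 1086

1086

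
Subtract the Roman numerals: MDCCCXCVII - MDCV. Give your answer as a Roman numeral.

MDCCCXCVII = 1897
MDCV = 1605
1897 - 1605 = 292

CCXCII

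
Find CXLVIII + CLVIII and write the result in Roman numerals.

CXLVIII = 148
CLVIII = 158
148 + 158 = 306

CCCVI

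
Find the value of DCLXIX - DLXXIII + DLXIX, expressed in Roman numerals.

DCLXIX = 669, DLXXIII = 573, DLXIX = 569
669 - 573 = 96
96 + 569 = 665

DCLXV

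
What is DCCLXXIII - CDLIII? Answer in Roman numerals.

DCCLXXIII = 773
CDLIII = 453
773 - 453 = 320

CCCXX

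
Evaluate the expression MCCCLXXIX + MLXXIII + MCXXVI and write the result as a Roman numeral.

MCCCLXXIX = 1379, MLXXIII = 1073, MCXXVI = 1126
1379 + 1073 = 2452
2452 + 1126 = 3578

MMMDLXXVIII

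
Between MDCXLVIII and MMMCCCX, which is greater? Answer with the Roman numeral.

MDCXLVIII = 1648
MMMCCCX = 3310
3310 is larger

MMMCCCX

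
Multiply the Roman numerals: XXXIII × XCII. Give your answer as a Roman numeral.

XXXIII = 33
XCII = 92
33 × 92 = 3036

MMMXXXVI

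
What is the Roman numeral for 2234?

Convert 2234 to Roman numerals:
  2234 contains 2×1000 (MM)
  234 contains 2×100 (CC)
  34 contains 3×10 (XXX)
  4 contains 1×4 (IV)

MMCCXXXIV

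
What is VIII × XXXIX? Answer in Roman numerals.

VIII = 8
XXXIX = 39
8 × 39 = 312

CCCXII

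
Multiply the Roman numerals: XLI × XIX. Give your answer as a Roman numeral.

XLI = 41
XIX = 19
41 × 19 = 779

DCCLXXIX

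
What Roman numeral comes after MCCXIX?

MCCXIX = 1219; next is 1220

MCCXX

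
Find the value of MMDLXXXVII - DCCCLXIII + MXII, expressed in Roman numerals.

MMDLXXXVII = 2587, DCCCLXIII = 863, MXII = 1012
2587 - 863 = 1724
1724 + 1012 = 2736

MMDCCXXXVI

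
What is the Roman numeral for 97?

Convert 97 to Roman numerals:
  97 contains 1×90 (XC)
  7 contains 1×5 (V)
  2 contains 2×1 (II)

XCVII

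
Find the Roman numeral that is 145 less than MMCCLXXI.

MMCCLXXI = 2271
2271 - 145 = 2126

MMCXXVI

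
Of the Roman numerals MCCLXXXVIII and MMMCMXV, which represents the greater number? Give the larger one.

MCCLXXXVIII = 1288
MMMCMXV = 3915
3915 is larger

MMMCMXV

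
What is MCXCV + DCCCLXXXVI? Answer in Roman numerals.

MCXCV = 1195
DCCCLXXXVI = 886
1195 + 886 = 2081

MMLXXXI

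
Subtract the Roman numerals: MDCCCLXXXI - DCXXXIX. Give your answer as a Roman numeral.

MDCCCLXXXI = 1881
DCXXXIX = 639
1881 - 639 = 1242

MCCXLII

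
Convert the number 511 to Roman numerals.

Convert 511 to Roman numerals:
  511 contains 1×500 (D)
  11 contains 1×10 (X)
  1 contains 1×1 (I)

DXI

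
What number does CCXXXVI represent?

CCXXXVI: C=100, C=100, X=10, X=10, X=10, V=5, I=1
100 + 100 + 10 + 10 + 10 + 5 + 1 = 236

236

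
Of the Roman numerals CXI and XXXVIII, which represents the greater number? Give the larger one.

CXI = 111
XXXVIII = 38
111 is larger

CXI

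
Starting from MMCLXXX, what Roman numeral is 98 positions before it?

MMCLXXX = 2180
2180 - 98 = 2082

MMLXXXII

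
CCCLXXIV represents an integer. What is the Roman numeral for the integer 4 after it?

CCCLXXIV = 374
374 + 4 = 378

CCCLXXVIII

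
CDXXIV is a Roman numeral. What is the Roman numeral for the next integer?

CDXXIV = 424; next is 425

CDXXV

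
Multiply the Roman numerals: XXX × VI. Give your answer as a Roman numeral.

XXX = 30
VI = 6
30 × 6 = 180

CLXXX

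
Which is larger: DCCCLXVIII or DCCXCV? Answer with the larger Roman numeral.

DCCCLXVIII = 868
DCCXCV = 795
868 is larger

DCCCLXVIII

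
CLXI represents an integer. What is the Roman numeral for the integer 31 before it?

CLXI = 161
161 - 31 = 130

CXXX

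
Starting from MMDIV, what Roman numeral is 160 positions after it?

MMDIV = 2504
2504 + 160 = 2664

MMDCLXIV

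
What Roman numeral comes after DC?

DC = 600; next is 601

DCI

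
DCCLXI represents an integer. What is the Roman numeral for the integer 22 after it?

DCCLXI = 761
761 + 22 = 783

DCCLXXXIII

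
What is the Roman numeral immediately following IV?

IV = 4, so the next integer is 4 + 1 = 5

V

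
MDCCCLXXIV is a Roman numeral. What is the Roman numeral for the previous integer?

MDCCCLXXIV = 1874; previous is 1873

MDCCCLXXIII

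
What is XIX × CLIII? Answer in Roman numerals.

XIX = 19
CLIII = 153
19 × 153 = 2907

MMCMVII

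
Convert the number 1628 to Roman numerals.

Convert 1628 to Roman numerals:
  1628 contains 1×1000 (M)
  628 contains 1×500 (D)
  128 contains 1×100 (C)
  28 contains 2×10 (XX)
  8 contains 1×5 (V)
  3 contains 3×1 (III)

MDCXXVIII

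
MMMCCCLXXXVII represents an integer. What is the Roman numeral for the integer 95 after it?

MMMCCCLXXXVII = 3387
3387 + 95 = 3482

MMMCDLXXXII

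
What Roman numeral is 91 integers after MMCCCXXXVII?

MMCCCXXXVII = 2337
2337 + 91 = 2428

MMCDXXVIII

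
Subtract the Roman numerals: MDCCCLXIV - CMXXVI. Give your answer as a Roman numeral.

MDCCCLXIV = 1864
CMXXVI = 926
1864 - 926 = 938

CMXXXVIII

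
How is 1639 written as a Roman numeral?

Convert 1639 to Roman numerals:
  1639 contains 1×1000 (M)
  639 contains 1×500 (D)
  139 contains 1×100 (C)
  39 contains 3×10 (XXX)
  9 contains 1×9 (IX)

MDCXXXIX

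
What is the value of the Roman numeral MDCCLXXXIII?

MDCCLXXXIII: M=1000, D=500, C=100, C=100, L=50, X=10, X=10, X=10, I=1, I=1, I=1
1000 + 500 + 100 + 100 + 50 + 10 + 10 + 10 + 1 + 1 + 1 = 1783

1783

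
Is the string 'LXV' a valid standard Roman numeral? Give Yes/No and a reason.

'LXV': Check the rules: uses only the symbols I, V, X, L, C, D, M; no symbol is repeated more than three times in a row; V, L and D each appear at most once; no smaller symbol precedes a larger one (values never increase from left to right). Value: L (50) + X (10) + V (5) = 65. So it is a valid standard Roman numeral.

Yes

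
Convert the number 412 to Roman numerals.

Convert 412 to Roman numerals:
  412 contains 1×400 (CD)
  12 contains 1×10 (X)
  2 contains 2×1 (II)

CDXII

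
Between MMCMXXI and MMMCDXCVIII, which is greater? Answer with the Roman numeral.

MMCMXXI = 2921
MMMCDXCVIII = 3498
3498 is larger

MMMCDXCVIII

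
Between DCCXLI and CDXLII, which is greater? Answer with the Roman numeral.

DCCXLI = 741
CDXLII = 442
741 is larger

DCCXLI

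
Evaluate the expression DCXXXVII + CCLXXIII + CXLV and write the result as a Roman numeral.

DCXXXVII = 637, CCLXXIII = 273, CXLV = 145
637 + 273 = 910
910 + 145 = 1055

MLV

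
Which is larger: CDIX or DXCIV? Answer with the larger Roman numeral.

CDIX = 409
DXCIV = 594
594 is larger

DXCIV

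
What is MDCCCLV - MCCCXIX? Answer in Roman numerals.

MDCCCLV = 1855
MCCCXIX = 1319
1855 - 1319 = 536

DXXXVI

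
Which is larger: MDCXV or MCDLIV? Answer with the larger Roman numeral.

MDCXV = 1615
MCDLIV = 1454
1615 is larger

MDCXV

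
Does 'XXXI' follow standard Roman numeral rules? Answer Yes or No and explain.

'XXXI': Check the rules: uses only the symbols I, V, X, L, C, D, M; no symbol is repeated more than three times in a row; V, L and D each appear at most once; no smaller symbol precedes a larger one (values never increase from left to right). Value: X (10) + X (10) + X (10) + I (1) = 31. So it is a valid standard Roman numeral.

Yes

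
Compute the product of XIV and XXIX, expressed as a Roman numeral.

XIV = 14
XXIX = 29
14 × 29 = 406

CDVI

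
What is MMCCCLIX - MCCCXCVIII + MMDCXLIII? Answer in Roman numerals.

MMCCCLIX = 2359, MCCCXCVIII = 1398, MMDCXLIII = 2643
2359 - 1398 = 961
961 + 2643 = 3604

MMMDCIV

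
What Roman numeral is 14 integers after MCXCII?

MCXCII = 1192
1192 + 14 = 1206

MCCVI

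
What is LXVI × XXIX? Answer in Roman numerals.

LXVI = 66
XXIX = 29
66 × 29 = 1914

MCMXIV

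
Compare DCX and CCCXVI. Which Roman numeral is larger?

DCX = 610
CCCXVI = 316
610 is larger

DCX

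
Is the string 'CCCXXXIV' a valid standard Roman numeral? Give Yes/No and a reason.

'CCCXXXIV': Check the rules: uses only the symbols I, V, X, L, C, D, M; no symbol is repeated more than three times in a row; V, L and D each appear at most once; the only place a smaller symbol precedes a larger one is the allowed subtractive pair IV, the symbol right after such a pair (if any) is smaller than the pair's first symbol, and otherwise the values never increase from left to right. Value: C (100) + C (100) + C (100) + X (10) + X (10) + X (10) + IV (4) = 334. So it is a valid standard Roman numeral.

Yes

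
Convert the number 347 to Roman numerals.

Convert 347 to Roman numerals:
  347 contains 3×100 (CCC)
  47 contains 1×40 (XL)
  7 contains 1×5 (V)
  2 contains 2×1 (II)

CCCXLVII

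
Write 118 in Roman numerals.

Convert 118 to Roman numerals:
  118 contains 1×100 (C)
  18 contains 1×10 (X)
  8 contains 1×5 (V)
  3 contains 3×1 (III)

CXVIII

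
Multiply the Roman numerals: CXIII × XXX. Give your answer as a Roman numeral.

CXIII = 113
XXX = 30
113 × 30 = 3390

MMMCCCXC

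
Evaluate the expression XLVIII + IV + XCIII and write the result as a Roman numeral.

XLVIII = 48, IV = 4, XCIII = 93
48 + 4 = 52
52 + 93 = 145

CXLV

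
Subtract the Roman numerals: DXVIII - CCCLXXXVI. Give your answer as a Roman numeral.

DXVIII = 518
CCCLXXXVI = 386
518 - 386 = 132

CXXXII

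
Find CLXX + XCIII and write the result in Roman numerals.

CLXX = 170
XCIII = 93
170 + 93 = 263

CCLXIII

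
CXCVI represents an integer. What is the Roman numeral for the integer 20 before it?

CXCVI = 196
196 - 20 = 176

CLXXVI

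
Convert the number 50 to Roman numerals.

Convert 50 to Roman numerals:
  50 contains 1×50 (L)

L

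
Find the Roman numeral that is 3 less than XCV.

XCV = 95
95 - 3 = 92

XCII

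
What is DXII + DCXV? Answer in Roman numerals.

DXII = 512
DCXV = 615
512 + 615 = 1127

MCXXVII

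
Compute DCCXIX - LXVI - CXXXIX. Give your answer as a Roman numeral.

DCCXIX = 719, LXVI = 66, CXXXIX = 139
719 - 66 = 653
653 - 139 = 514

DXIV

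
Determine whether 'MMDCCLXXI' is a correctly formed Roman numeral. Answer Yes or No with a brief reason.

'MMDCCLXXI': Check the rules: uses only the symbols I, V, X, L, C, D, M; no symbol is repeated more than three times in a row; V, L and D each appear at most once; no smaller symbol precedes a larger one (values never increase from left to right). Value: M (1000) + M (1000) + D (500) + C (100) + C (100) + L (50) + X (10) + X (10) + I (1) = 2771. So it is a valid standard Roman numeral.

Yes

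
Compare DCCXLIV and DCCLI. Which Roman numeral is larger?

DCCXLIV = 744
DCCLI = 751
751 is larger

DCCLI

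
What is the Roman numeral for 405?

Convert 405 to Roman numerals:
  405 contains 1×400 (CD)
  5 contains 1×5 (V)

CDV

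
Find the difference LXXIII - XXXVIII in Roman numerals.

LXXIII = 73
XXXVIII = 38
73 - 38 = 35

XXXV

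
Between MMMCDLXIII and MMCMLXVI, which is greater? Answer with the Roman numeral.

MMMCDLXIII = 3463
MMCMLXVI = 2966
3463 is larger

MMMCDLXIII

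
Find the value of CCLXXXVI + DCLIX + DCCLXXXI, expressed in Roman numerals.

CCLXXXVI = 286, DCLIX = 659, DCCLXXXI = 781
286 + 659 = 945
945 + 781 = 1726

MDCCXXVI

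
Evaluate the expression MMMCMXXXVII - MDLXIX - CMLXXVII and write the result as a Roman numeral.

MMMCMXXXVII = 3937, MDLXIX = 1569, CMLXXVII = 977
3937 - 1569 = 2368
2368 - 977 = 1391

MCCCXCI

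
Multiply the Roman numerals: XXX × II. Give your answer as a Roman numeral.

XXX = 30
II = 2
30 × 2 = 60

LX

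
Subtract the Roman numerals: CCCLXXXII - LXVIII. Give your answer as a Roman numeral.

CCCLXXXII = 382
LXVIII = 68
382 - 68 = 314

CCCXIV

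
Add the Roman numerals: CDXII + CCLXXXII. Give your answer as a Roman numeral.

CDXII = 412
CCLXXXII = 282
412 + 282 = 694

DCXCIV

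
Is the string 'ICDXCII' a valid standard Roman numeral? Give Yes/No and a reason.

'ICDXCII': Invalid subtractive combination: IC

No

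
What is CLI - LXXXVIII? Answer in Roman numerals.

CLI = 151
LXXXVIII = 88
151 - 88 = 63

LXIII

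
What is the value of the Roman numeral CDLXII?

CDLXII: CD=400, L=50, X=10, I=1, I=1
400 + 50 + 10 + 1 + 1 = 462

462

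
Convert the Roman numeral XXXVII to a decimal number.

XXXVII: X=10, X=10, X=10, V=5, I=1, I=1
10 + 10 + 10 + 5 + 1 + 1 = 37

37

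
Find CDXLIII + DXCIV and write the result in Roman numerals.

CDXLIII = 443
DXCIV = 594
443 + 594 = 1037

MXXXVII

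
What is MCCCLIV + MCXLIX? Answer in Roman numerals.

MCCCLIV = 1354
MCXLIX = 1149
1354 + 1149 = 2503

MMDIII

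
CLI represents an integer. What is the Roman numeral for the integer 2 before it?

CLI = 151
151 - 2 = 149

CXLIX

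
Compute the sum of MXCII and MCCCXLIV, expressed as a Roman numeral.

MXCII = 1092
MCCCXLIV = 1344
1092 + 1344 = 2436

MMCDXXXVI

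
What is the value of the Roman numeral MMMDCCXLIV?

MMMDCCXLIV: M=1000, M=1000, M=1000, D=500, C=100, C=100, XL=40, IV=4
1000 + 1000 + 1000 + 500 + 100 + 100 + 40 + 4 = 3744

3744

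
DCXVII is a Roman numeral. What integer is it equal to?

DCXVII: D=500, C=100, X=10, V=5, I=1, I=1
500 + 100 + 10 + 5 + 1 + 1 = 617

617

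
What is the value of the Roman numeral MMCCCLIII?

MMCCCLIII: M=1000, M=1000, C=100, C=100, C=100, L=50, I=1, I=1, I=1
1000 + 1000 + 100 + 100 + 100 + 50 + 1 + 1 + 1 = 2353

2353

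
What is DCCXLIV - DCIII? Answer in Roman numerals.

DCCXLIV = 744
DCIII = 603
744 - 603 = 141

CXLI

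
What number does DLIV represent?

DLIV: D=500, L=50, IV=4
500 + 50 + 4 = 554

554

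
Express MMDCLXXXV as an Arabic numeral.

MMDCLXXXV: M=1000, M=1000, D=500, C=100, L=50, X=10, X=10, X=10, V=5
1000 + 1000 + 500 + 100 + 50 + 10 + 10 + 10 + 5 = 2685

2685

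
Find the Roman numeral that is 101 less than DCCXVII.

DCCXVII = 717
717 - 101 = 616

DCXVI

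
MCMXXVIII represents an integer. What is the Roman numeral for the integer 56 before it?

MCMXXVIII = 1928
1928 - 56 = 1872

MDCCCLXXII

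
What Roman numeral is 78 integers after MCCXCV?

MCCXCV = 1295
1295 + 78 = 1373

MCCCLXXIII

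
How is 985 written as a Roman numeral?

Convert 985 to Roman numerals:
  985 contains 1×900 (CM)
  85 contains 1×50 (L)
  35 contains 3×10 (XXX)
  5 contains 1×5 (V)

CMLXXXV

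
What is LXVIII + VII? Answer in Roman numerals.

LXVIII = 68
VII = 7
68 + 7 = 75

LXXV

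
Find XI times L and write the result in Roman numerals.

XI = 11
L = 50
11 × 50 = 550

DL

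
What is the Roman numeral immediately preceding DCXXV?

DCXXV = 625; previous is 624

DCXXIV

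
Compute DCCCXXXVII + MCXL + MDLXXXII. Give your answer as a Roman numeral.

DCCCXXXVII = 837, MCXL = 1140, MDLXXXII = 1582
837 + 1140 = 1977
1977 + 1582 = 3559

MMMDLIX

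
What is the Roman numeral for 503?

Convert 503 to Roman numerals:
  503 contains 1×500 (D)
  3 contains 3×1 (III)

DIII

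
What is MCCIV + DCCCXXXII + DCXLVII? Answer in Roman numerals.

MCCIV = 1204, DCCCXXXII = 832, DCXLVII = 647
1204 + 832 = 2036
2036 + 647 = 2683

MMDCLXXXIII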